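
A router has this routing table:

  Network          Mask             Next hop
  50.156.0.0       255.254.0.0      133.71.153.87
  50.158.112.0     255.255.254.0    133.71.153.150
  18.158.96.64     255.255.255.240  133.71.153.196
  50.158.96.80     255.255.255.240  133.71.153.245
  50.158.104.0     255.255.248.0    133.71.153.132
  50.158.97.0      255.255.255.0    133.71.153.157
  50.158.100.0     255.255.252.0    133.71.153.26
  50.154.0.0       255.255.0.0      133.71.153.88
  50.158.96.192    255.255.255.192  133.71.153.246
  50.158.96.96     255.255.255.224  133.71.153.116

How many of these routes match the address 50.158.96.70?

0

No listed prefix contains 50.158.96.70.
Total matching entries: 0.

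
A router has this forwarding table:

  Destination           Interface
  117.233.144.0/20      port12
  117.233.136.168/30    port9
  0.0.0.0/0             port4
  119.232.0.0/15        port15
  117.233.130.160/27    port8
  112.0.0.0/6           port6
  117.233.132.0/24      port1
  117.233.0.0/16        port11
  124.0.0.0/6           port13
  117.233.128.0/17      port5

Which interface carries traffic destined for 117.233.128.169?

port5

Routes whose prefix contains 117.233.128.169:
  0.0.0.0/0 (default, matches everything) -> port4
  117.233.0.0/16 (117.233.0.0 - 117.233.255.255) -> port11
  117.233.128.0/17 (117.233.128.0 - 117.233.255.255) -> port5
More-specific entries that do NOT match:
  117.233.136.168/30 (117.233.136.168 - 117.233.136.171) does not contain 117.233.128.169
  117.233.130.160/27 (117.233.130.160 - 117.233.130.191) does not contain 117.233.128.169
  117.233.132.0/24 (117.233.132.0 - 117.233.132.255) does not contain 117.233.128.169
  117.233.144.0/20 (117.233.144.0 - 117.233.159.255) does not contain 117.233.128.169
Longest matching prefix is /17 -> interface port5.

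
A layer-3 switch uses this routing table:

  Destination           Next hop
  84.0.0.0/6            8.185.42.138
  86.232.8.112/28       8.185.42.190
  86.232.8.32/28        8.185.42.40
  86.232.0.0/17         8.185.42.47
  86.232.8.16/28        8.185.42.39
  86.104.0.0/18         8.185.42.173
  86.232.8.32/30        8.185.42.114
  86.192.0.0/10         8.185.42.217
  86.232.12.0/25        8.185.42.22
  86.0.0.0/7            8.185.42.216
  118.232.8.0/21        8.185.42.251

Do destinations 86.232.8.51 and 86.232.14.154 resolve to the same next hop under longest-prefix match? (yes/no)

yes

86.232.8.51: longest match 86.232.0.0/17 -> 8.185.42.47
86.232.14.154: longest match 86.232.0.0/17 -> 8.185.42.47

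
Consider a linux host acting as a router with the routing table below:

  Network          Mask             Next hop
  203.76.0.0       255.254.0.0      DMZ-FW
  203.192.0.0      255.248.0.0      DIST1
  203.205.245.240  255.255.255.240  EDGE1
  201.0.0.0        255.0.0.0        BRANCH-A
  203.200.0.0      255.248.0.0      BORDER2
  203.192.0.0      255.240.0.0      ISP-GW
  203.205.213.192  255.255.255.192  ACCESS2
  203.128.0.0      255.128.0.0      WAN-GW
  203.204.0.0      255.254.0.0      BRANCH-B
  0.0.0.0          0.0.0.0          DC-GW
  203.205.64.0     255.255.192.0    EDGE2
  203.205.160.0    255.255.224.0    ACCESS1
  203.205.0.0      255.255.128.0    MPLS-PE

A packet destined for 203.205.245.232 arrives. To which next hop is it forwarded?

BRANCH-B

Routes whose prefix contains 203.205.245.232:
  0.0.0.0/0 (default, matches everything) -> DC-GW
  203.128.0.0/9 (203.128.0.0 - 203.255.255.255) -> WAN-GW
  203.192.0.0/12 (203.192.0.0 - 203.207.255.255) -> ISP-GW
  203.200.0.0/13 (203.200.0.0 - 203.207.255.255) -> BORDER2
  203.204.0.0/15 (203.204.0.0 - 203.205.255.255) -> BRANCH-B
More-specific entries that do NOT match:
  203.205.245.240/28 (203.205.245.240 - 203.205.245.255) does not contain 203.205.245.232
  203.205.213.192/26 (203.205.213.192 - 203.205.213.255) does not contain 203.205.245.232
  203.205.160.0/19 (203.205.160.0 - 203.205.191.255) does not contain 203.205.245.232
  203.205.64.0/18 (203.205.64.0 - 203.205.127.255) does not contain 203.205.245.232
  203.205.0.0/17 (203.205.0.0 - 203.205.127.255) does not contain 203.205.245.232
Longest matching prefix is /15 -> next hop BRANCH-B.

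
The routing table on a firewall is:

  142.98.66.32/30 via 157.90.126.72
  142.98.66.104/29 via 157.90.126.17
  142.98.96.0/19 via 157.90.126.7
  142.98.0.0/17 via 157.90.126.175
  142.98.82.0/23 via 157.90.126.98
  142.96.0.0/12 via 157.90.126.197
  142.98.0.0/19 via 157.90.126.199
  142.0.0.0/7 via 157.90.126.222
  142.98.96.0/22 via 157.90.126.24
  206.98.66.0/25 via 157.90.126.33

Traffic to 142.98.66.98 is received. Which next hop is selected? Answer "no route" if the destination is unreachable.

Routes whose prefix contains 142.98.66.98:
  142.0.0.0/7 (142.0.0.0 - 143.255.255.255) -> 157.90.126.222
  142.96.0.0/12 (142.96.0.0 - 142.111.255.255) -> 157.90.126.197
  142.98.0.0/17 (142.98.0.0 - 142.98.127.255) -> 157.90.126.175
More-specific entries that do NOT match:
  142.98.66.32/30 (142.98.66.32 - 142.98.66.35) does not contain 142.98.66.98
  142.98.66.104/29 (142.98.66.104 - 142.98.66.111) does not contain 142.98.66.98
  206.98.66.0/25 (206.98.66.0 - 206.98.66.127) does not contain 142.98.66.98
  142.98.82.0/23 (142.98.82.0 - 142.98.83.255) does not contain 142.98.66.98
  142.98.96.0/22 (142.98.96.0 - 142.98.99.255) does not contain 142.98.66.98
  142.98.96.0/19 (142.98.96.0 - 142.98.127.255) does not contain 142.98.66.98
  142.98.0.0/19 (142.98.0.0 - 142.98.31.255) does not contain 142.98.66.98
Longest matching prefix is /17 -> next hop 157.90.126.175.

157.90.126.175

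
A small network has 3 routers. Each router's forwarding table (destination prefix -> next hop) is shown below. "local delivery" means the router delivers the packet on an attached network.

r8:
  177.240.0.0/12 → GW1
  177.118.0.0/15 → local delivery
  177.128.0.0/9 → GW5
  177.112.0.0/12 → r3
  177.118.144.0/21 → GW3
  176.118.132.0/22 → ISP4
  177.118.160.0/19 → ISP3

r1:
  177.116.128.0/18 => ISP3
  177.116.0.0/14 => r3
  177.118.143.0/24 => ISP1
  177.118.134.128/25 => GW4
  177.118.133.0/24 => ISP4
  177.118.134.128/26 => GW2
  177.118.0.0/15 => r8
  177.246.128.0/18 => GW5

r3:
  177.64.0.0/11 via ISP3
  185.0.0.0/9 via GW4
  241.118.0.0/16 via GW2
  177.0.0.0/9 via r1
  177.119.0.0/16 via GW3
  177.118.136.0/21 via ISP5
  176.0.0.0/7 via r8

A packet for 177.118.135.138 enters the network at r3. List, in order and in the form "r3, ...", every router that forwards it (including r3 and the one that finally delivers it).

r3, r1, r8

At r3: longest match for 177.118.135.138 is 177.0.0.0/9 -> r1
At r1: longest match for 177.118.135.138 is 177.118.0.0/15 -> r8
At r8: longest match for 177.118.135.138 is 177.118.0.0/15 -> local delivery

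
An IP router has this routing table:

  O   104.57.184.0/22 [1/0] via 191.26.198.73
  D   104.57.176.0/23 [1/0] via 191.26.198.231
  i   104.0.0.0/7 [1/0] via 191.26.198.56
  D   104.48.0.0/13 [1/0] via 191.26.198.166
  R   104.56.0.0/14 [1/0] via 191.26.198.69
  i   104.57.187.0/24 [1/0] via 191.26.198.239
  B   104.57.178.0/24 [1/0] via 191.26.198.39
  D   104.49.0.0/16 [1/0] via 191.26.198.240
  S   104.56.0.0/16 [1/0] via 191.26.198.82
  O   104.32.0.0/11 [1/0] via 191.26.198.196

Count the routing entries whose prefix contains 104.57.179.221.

3

Prefixes containing 104.57.179.221:
  104.0.0.0/7 (104.0.0.0 - 105.255.255.255)
  104.32.0.0/11 (104.32.0.0 - 104.63.255.255)
  104.56.0.0/14 (104.56.0.0 - 104.59.255.255)
Total matching entries: 3.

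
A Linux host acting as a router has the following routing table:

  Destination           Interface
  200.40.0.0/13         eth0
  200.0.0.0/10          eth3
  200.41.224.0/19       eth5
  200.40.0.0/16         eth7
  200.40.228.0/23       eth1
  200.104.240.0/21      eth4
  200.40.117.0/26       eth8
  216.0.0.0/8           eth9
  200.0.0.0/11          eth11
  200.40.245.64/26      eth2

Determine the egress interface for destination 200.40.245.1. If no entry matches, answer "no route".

Routes whose prefix contains 200.40.245.1:
  200.0.0.0/10 (200.0.0.0 - 200.63.255.255) -> eth3
  200.40.0.0/13 (200.40.0.0 - 200.47.255.255) -> eth0
  200.40.0.0/16 (200.40.0.0 - 200.40.255.255) -> eth7
More-specific entries that do NOT match:
  200.40.117.0/26 (200.40.117.0 - 200.40.117.63) does not contain 200.40.245.1
  200.40.245.64/26 (200.40.245.64 - 200.40.245.127) does not contain 200.40.245.1
  200.40.228.0/23 (200.40.228.0 - 200.40.229.255) does not contain 200.40.245.1
  200.104.240.0/21 (200.104.240.0 - 200.104.247.255) does not contain 200.40.245.1
  200.41.224.0/19 (200.41.224.0 - 200.41.255.255) does not contain 200.40.245.1
Longest matching prefix is /16 -> interface eth7.

eth7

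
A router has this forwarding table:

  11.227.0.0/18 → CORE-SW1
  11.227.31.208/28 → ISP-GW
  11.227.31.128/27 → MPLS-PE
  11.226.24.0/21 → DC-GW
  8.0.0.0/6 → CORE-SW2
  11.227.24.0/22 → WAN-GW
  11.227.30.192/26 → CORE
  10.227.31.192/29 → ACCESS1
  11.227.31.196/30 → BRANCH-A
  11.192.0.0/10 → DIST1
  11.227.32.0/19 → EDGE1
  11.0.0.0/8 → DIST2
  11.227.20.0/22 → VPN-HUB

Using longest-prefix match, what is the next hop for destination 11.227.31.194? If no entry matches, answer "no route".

Routes whose prefix contains 11.227.31.194:
  8.0.0.0/6 (8.0.0.0 - 11.255.255.255) -> CORE-SW2
  11.0.0.0/8 (11.0.0.0 - 11.255.255.255) -> DIST2
  11.192.0.0/10 (11.192.0.0 - 11.255.255.255) -> DIST1
  11.227.0.0/18 (11.227.0.0 - 11.227.63.255) -> CORE-SW1
More-specific entries that do NOT match:
  11.227.31.196/30 (11.227.31.196 - 11.227.31.199) does not contain 11.227.31.194
  10.227.31.192/29 (10.227.31.192 - 10.227.31.199) does not contain 11.227.31.194
  11.227.31.208/28 (11.227.31.208 - 11.227.31.223) does not contain 11.227.31.194
  11.227.31.128/27 (11.227.31.128 - 11.227.31.159) does not contain 11.227.31.194
  11.227.30.192/26 (11.227.30.192 - 11.227.30.255) does not contain 11.227.31.194
  11.227.24.0/22 (11.227.24.0 - 11.227.27.255) does not contain 11.227.31.194
  11.227.20.0/22 (11.227.20.0 - 11.227.23.255) does not contain 11.227.31.194
  11.226.24.0/21 (11.226.24.0 - 11.226.31.255) does not contain 11.227.31.194
  11.227.32.0/19 (11.227.32.0 - 11.227.63.255) does not contain 11.227.31.194
Longest matching prefix is /18 -> next hop CORE-SW1.

CORE-SW1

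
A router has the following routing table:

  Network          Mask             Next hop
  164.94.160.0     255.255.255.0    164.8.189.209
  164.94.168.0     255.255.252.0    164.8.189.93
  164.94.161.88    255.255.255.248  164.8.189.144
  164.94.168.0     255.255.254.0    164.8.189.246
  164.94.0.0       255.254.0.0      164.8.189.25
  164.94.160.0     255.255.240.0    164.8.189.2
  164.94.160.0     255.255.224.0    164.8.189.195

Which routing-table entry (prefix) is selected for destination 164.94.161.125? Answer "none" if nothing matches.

164.94.160.0/20

Entries matching 164.94.161.125:
  164.94.0.0/15 (164.94.0.0 - 164.95.255.255)
  164.94.160.0/19 (164.94.160.0 - 164.94.191.255)
  164.94.160.0/20 (164.94.160.0 - 164.94.175.255)
Most specific is 164.94.160.0/20.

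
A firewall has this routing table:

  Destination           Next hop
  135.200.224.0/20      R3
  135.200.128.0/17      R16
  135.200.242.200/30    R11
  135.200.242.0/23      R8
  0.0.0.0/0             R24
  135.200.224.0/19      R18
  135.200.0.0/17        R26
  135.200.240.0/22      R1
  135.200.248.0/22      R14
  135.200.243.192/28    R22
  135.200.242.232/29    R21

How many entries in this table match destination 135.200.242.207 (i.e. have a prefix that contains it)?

5

Prefixes containing 135.200.242.207:
  0.0.0.0/0 (default, matches everything)
  135.200.128.0/17 (135.200.128.0 - 135.200.255.255)
  135.200.224.0/19 (135.200.224.0 - 135.200.255.255)
  135.200.240.0/22 (135.200.240.0 - 135.200.243.255)
  135.200.242.0/23 (135.200.242.0 - 135.200.243.255)
Total matching entries: 5.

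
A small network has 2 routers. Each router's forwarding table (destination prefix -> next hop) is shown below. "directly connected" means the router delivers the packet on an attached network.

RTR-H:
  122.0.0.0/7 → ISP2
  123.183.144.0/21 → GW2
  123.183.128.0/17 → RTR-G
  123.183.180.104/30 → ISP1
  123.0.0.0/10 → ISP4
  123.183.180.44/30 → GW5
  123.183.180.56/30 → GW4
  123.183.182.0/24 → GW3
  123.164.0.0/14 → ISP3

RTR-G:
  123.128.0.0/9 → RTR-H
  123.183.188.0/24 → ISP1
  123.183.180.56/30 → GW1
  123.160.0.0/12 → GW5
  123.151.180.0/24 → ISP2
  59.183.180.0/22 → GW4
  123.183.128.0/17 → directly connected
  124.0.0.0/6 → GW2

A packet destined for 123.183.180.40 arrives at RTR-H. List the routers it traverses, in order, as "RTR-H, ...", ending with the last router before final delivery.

RTR-H, RTR-G

At RTR-H: longest match for 123.183.180.40 is 123.183.128.0/17 -> RTR-G
At RTR-G: longest match for 123.183.180.40 is 123.183.128.0/17 -> directly connected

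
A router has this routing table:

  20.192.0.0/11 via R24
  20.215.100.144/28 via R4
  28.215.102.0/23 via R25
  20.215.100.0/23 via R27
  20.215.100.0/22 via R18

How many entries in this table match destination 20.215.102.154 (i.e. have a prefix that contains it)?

Prefixes containing 20.215.102.154:
  20.192.0.0/11 (20.192.0.0 - 20.223.255.255)
  20.215.100.0/22 (20.215.100.0 - 20.215.103.255)
Total matching entries: 2.

2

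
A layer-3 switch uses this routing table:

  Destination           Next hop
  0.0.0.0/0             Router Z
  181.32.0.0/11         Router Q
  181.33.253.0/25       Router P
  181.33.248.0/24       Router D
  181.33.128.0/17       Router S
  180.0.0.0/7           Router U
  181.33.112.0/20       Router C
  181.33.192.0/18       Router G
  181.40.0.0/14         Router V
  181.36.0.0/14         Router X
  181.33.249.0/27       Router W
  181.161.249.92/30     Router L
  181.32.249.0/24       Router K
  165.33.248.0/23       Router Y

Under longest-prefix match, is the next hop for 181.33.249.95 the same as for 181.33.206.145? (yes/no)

yes

181.33.249.95: longest match 181.33.192.0/18 -> Router G
181.33.206.145: longest match 181.33.192.0/18 -> Router G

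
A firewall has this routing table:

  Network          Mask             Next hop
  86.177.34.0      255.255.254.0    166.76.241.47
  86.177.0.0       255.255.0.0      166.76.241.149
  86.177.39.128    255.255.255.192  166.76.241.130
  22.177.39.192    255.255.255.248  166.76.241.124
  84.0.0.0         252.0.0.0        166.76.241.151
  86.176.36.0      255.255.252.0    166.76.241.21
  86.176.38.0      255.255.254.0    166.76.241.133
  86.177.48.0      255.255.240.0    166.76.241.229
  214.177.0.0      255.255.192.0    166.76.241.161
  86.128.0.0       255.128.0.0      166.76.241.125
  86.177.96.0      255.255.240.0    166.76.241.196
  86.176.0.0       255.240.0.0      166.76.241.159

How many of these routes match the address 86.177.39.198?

4

Prefixes containing 86.177.39.198:
  84.0.0.0/6 (84.0.0.0 - 87.255.255.255)
  86.128.0.0/9 (86.128.0.0 - 86.255.255.255)
  86.176.0.0/12 (86.176.0.0 - 86.191.255.255)
  86.177.0.0/16 (86.177.0.0 - 86.177.255.255)
Total matching entries: 4.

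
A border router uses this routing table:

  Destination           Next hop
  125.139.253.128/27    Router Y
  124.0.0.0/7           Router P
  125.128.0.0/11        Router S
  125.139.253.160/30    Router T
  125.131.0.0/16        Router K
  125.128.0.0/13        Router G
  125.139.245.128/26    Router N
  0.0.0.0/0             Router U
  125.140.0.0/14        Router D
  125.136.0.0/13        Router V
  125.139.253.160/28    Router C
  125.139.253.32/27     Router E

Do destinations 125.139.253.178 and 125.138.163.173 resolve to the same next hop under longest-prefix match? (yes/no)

125.139.253.178: longest match 125.136.0.0/13 -> Router V
125.138.163.173: longest match 125.136.0.0/13 -> Router V

yes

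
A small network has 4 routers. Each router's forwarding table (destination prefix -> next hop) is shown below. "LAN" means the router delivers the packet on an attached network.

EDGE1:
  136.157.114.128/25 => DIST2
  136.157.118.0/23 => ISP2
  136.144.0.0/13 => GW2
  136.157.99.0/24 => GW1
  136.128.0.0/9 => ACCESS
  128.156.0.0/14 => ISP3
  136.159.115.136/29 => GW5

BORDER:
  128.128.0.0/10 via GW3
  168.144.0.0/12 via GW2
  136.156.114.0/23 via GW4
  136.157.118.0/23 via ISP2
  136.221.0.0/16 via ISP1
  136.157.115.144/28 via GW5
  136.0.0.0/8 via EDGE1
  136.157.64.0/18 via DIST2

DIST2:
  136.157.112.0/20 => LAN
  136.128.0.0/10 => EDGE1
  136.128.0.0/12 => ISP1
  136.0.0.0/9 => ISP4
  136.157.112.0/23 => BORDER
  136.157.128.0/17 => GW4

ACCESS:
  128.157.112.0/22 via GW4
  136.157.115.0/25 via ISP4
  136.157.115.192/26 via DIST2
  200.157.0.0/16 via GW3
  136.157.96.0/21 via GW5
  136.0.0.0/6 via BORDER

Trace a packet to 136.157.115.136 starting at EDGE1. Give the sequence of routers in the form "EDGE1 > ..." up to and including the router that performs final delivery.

At EDGE1: longest match for 136.157.115.136 is 136.128.0.0/9 -> ACCESS
At ACCESS: longest match for 136.157.115.136 is 136.0.0.0/6 -> BORDER
At BORDER: longest match for 136.157.115.136 is 136.157.64.0/18 -> DIST2
At DIST2: longest match for 136.157.115.136 is 136.157.112.0/20 -> LAN

EDGE1 > ACCESS > BORDER > DIST2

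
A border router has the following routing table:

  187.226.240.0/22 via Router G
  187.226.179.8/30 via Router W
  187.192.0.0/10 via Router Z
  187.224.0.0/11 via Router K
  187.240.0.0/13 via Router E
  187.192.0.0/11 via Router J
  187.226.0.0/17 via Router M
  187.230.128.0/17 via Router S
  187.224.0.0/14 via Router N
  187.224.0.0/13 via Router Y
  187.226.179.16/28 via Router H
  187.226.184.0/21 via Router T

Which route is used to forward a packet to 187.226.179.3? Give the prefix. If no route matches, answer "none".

Entries matching 187.226.179.3:
  187.192.0.0/10 (187.192.0.0 - 187.255.255.255)
  187.224.0.0/11 (187.224.0.0 - 187.255.255.255)
  187.224.0.0/13 (187.224.0.0 - 187.231.255.255)
  187.224.0.0/14 (187.224.0.0 - 187.227.255.255)
Most specific is 187.224.0.0/14.

187.224.0.0/14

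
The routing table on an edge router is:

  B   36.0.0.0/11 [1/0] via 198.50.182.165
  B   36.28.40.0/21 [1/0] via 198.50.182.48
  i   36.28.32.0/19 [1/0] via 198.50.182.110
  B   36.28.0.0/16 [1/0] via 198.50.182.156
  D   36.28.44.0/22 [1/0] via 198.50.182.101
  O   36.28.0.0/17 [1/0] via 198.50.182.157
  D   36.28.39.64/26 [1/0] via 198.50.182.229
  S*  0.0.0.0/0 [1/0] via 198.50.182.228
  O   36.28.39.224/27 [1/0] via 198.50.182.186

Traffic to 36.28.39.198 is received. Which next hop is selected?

Routes whose prefix contains 36.28.39.198:
  0.0.0.0/0 (default, matches everything) -> 198.50.182.228
  36.0.0.0/11 (36.0.0.0 - 36.31.255.255) -> 198.50.182.165
  36.28.0.0/16 (36.28.0.0 - 36.28.255.255) -> 198.50.182.156
  36.28.0.0/17 (36.28.0.0 - 36.28.127.255) -> 198.50.182.157
  36.28.32.0/19 (36.28.32.0 - 36.28.63.255) -> 198.50.182.110
More-specific entries that do NOT match:
  36.28.39.224/27 (36.28.39.224 - 36.28.39.255) does not contain 36.28.39.198
  36.28.39.64/26 (36.28.39.64 - 36.28.39.127) does not contain 36.28.39.198
  36.28.44.0/22 (36.28.44.0 - 36.28.47.255) does not contain 36.28.39.198
  36.28.40.0/21 (36.28.40.0 - 36.28.47.255) does not contain 36.28.39.198
Longest matching prefix is /19 -> next hop 198.50.182.110.

198.50.182.110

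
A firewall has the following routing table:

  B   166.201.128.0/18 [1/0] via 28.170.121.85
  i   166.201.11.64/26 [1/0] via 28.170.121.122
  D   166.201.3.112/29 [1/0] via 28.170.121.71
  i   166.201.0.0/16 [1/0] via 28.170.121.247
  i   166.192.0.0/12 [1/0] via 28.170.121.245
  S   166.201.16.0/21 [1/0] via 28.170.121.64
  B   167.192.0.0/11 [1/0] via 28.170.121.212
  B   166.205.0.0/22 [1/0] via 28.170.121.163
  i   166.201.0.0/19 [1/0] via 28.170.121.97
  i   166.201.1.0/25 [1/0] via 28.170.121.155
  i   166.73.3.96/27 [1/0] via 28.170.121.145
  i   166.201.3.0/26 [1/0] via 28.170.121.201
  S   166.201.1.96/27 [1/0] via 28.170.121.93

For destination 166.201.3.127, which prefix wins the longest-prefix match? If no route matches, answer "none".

Entries matching 166.201.3.127:
  166.192.0.0/12 (166.192.0.0 - 166.207.255.255)
  166.201.0.0/16 (166.201.0.0 - 166.201.255.255)
  166.201.0.0/19 (166.201.0.0 - 166.201.31.255)
Most specific is 166.201.0.0/19.

166.201.0.0/19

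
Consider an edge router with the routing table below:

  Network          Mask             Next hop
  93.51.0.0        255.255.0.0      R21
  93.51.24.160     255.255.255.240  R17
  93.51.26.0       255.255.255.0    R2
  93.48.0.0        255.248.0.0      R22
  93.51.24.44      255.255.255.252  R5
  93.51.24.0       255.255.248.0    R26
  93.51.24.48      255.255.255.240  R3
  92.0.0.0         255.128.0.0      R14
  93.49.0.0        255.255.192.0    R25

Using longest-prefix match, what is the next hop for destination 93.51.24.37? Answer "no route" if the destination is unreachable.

Routes whose prefix contains 93.51.24.37:
  93.48.0.0/13 (93.48.0.0 - 93.55.255.255) -> R22
  93.51.0.0/16 (93.51.0.0 - 93.51.255.255) -> R21
  93.51.24.0/21 (93.51.24.0 - 93.51.31.255) -> R26
More-specific entries that do NOT match:
  93.51.24.44/30 (93.51.24.44 - 93.51.24.47) does not contain 93.51.24.37
  93.51.24.160/28 (93.51.24.160 - 93.51.24.175) does not contain 93.51.24.37
  93.51.24.48/28 (93.51.24.48 - 93.51.24.63) does not contain 93.51.24.37
  93.51.26.0/24 (93.51.26.0 - 93.51.26.255) does not contain 93.51.24.37
Longest matching prefix is /21 -> next hop R26.

R26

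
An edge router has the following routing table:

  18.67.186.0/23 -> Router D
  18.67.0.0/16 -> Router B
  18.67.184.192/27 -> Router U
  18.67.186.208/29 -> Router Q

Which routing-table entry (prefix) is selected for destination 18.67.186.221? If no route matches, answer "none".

18.67.186.0/23

Entries matching 18.67.186.221:
  18.67.0.0/16 (18.67.0.0 - 18.67.255.255)
  18.67.186.0/23 (18.67.186.0 - 18.67.187.255)
Most specific is 18.67.186.0/23.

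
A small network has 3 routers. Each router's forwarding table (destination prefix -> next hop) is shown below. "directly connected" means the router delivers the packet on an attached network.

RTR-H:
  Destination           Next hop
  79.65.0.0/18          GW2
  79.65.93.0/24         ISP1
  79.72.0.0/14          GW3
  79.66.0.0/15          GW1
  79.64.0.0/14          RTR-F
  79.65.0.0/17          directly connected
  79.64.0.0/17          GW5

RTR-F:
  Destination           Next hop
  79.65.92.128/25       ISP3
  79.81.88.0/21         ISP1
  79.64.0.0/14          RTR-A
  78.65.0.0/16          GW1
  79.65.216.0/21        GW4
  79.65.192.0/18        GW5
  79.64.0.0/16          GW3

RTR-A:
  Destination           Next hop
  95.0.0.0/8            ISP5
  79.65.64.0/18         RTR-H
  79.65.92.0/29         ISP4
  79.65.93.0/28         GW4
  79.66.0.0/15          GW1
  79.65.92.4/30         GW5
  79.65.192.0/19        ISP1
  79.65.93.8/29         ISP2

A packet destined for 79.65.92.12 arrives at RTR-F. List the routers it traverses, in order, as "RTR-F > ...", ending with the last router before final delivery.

At RTR-F: longest match for 79.65.92.12 is 79.64.0.0/14 -> RTR-A
At RTR-A: longest match for 79.65.92.12 is 79.65.64.0/18 -> RTR-H
At RTR-H: longest match for 79.65.92.12 is 79.65.0.0/17 -> directly connected

RTR-F > RTR-A > RTR-H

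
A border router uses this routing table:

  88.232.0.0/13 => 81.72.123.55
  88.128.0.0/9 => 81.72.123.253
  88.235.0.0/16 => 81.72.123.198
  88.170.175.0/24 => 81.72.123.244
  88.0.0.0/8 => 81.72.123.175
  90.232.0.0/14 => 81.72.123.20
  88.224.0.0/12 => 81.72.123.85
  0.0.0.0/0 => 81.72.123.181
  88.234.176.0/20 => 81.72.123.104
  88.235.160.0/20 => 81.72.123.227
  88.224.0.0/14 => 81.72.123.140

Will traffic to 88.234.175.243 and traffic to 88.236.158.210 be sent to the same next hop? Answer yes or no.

yes

88.234.175.243: longest match 88.232.0.0/13 -> 81.72.123.55
88.236.158.210: longest match 88.232.0.0/13 -> 81.72.123.55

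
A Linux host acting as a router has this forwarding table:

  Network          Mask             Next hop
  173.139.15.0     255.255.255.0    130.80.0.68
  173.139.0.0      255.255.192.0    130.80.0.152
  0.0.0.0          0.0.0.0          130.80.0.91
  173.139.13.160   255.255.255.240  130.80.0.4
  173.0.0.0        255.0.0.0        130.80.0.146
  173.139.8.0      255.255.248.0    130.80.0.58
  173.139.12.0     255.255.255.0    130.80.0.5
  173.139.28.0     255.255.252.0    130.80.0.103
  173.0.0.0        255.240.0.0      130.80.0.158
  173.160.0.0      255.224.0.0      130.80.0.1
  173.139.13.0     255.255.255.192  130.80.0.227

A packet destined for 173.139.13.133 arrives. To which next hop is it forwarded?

130.80.0.58

Routes whose prefix contains 173.139.13.133:
  0.0.0.0/0 (default, matches everything) -> 130.80.0.91
  173.0.0.0/8 (173.0.0.0 - 173.255.255.255) -> 130.80.0.146
  173.139.0.0/18 (173.139.0.0 - 173.139.63.255) -> 130.80.0.152
  173.139.8.0/21 (173.139.8.0 - 173.139.15.255) -> 130.80.0.58
More-specific entries that do NOT match:
  173.139.13.160/28 (173.139.13.160 - 173.139.13.175) does not contain 173.139.13.133
  173.139.13.0/26 (173.139.13.0 - 173.139.13.63) does not contain 173.139.13.133
  173.139.15.0/24 (173.139.15.0 - 173.139.15.255) does not contain 173.139.13.133
  173.139.12.0/24 (173.139.12.0 - 173.139.12.255) does not contain 173.139.13.133
  173.139.28.0/22 (173.139.28.0 - 173.139.31.255) does not contain 173.139.13.133
Longest matching prefix is /21 -> next hop 130.80.0.58.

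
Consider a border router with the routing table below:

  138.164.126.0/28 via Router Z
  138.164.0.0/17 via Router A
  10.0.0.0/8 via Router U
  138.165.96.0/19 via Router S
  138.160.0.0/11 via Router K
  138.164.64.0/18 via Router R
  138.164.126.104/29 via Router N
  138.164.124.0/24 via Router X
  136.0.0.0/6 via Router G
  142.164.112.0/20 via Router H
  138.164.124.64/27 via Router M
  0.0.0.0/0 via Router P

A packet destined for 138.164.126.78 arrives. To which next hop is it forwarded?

Router R

Routes whose prefix contains 138.164.126.78:
  0.0.0.0/0 (default, matches everything) -> Router P
  136.0.0.0/6 (136.0.0.0 - 139.255.255.255) -> Router G
  138.160.0.0/11 (138.160.0.0 - 138.191.255.255) -> Router K
  138.164.0.0/17 (138.164.0.0 - 138.164.127.255) -> Router A
  138.164.64.0/18 (138.164.64.0 - 138.164.127.255) -> Router R
More-specific entries that do NOT match:
  138.164.126.104/29 (138.164.126.104 - 138.164.126.111) does not contain 138.164.126.78
  138.164.126.0/28 (138.164.126.0 - 138.164.126.15) does not contain 138.164.126.78
  138.164.124.64/27 (138.164.124.64 - 138.164.124.95) does not contain 138.164.126.78
  138.164.124.0/24 (138.164.124.0 - 138.164.124.255) does not contain 138.164.126.78
  142.164.112.0/20 (142.164.112.0 - 142.164.127.255) does not contain 138.164.126.78
  138.165.96.0/19 (138.165.96.0 - 138.165.127.255) does not contain 138.164.126.78
Longest matching prefix is /18 -> next hop Router R.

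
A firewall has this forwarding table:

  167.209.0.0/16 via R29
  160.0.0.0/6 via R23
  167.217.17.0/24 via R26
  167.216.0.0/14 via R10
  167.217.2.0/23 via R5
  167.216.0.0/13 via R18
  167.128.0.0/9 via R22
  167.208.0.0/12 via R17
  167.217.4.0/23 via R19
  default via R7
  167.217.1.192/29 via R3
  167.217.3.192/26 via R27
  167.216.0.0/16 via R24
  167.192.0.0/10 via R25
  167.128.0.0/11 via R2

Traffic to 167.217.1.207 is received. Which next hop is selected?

R10

Routes whose prefix contains 167.217.1.207:
  0.0.0.0/0 (default, matches everything) -> R7
  167.128.0.0/9 (167.128.0.0 - 167.255.255.255) -> R22
  167.192.0.0/10 (167.192.0.0 - 167.255.255.255) -> R25
  167.208.0.0/12 (167.208.0.0 - 167.223.255.255) -> R17
  167.216.0.0/13 (167.216.0.0 - 167.223.255.255) -> R18
  167.216.0.0/14 (167.216.0.0 - 167.219.255.255) -> R10
More-specific entries that do NOT match:
  167.217.1.192/29 (167.217.1.192 - 167.217.1.199) does not contain 167.217.1.207
  167.217.3.192/26 (167.217.3.192 - 167.217.3.255) does not contain 167.217.1.207
  167.217.17.0/24 (167.217.17.0 - 167.217.17.255) does not contain 167.217.1.207
  167.217.2.0/23 (167.217.2.0 - 167.217.3.255) does not contain 167.217.1.207
  167.217.4.0/23 (167.217.4.0 - 167.217.5.255) does not contain 167.217.1.207
  167.209.0.0/16 (167.209.0.0 - 167.209.255.255) does not contain 167.217.1.207
  167.216.0.0/16 (167.216.0.0 - 167.216.255.255) does not contain 167.217.1.207
Longest matching prefix is /14 -> next hop R10.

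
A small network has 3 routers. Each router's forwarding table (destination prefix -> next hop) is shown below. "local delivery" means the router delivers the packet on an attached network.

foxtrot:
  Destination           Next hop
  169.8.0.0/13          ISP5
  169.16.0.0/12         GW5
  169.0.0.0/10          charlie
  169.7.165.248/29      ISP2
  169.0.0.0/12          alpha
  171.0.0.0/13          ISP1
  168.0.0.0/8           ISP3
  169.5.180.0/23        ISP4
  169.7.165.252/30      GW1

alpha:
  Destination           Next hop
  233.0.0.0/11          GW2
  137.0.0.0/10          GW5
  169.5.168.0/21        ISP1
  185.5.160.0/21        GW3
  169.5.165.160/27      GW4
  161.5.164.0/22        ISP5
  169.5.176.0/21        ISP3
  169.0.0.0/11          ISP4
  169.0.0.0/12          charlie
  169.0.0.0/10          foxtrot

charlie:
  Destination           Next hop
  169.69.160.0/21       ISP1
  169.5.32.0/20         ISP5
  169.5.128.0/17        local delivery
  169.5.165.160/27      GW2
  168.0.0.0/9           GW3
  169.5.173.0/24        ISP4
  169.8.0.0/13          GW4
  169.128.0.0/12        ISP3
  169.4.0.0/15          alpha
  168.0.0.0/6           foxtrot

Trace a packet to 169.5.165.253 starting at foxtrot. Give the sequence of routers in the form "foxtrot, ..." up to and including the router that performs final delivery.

At foxtrot: longest match for 169.5.165.253 is 169.0.0.0/12 -> alpha
At alpha: longest match for 169.5.165.253 is 169.0.0.0/12 -> charlie
At charlie: longest match for 169.5.165.253 is 169.5.128.0/17 -> local delivery

foxtrot, alpha, charlie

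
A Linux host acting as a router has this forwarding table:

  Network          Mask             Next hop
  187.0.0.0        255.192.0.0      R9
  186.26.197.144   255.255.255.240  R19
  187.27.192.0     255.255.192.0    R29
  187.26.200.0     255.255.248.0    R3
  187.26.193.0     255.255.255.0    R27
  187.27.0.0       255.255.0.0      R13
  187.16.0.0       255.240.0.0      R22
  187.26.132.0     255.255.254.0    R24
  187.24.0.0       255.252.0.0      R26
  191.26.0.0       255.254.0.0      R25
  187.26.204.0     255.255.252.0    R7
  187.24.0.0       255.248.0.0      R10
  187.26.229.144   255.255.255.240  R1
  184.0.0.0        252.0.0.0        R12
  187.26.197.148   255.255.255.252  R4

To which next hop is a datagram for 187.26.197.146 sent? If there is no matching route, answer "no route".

Routes whose prefix contains 187.26.197.146:
  184.0.0.0/6 (184.0.0.0 - 187.255.255.255) -> R12
  187.0.0.0/10 (187.0.0.0 - 187.63.255.255) -> R9
  187.16.0.0/12 (187.16.0.0 - 187.31.255.255) -> R22
  187.24.0.0/13 (187.24.0.0 - 187.31.255.255) -> R10
  187.24.0.0/14 (187.24.0.0 - 187.27.255.255) -> R26
More-specific entries that do NOT match:
  187.26.197.148/30 (187.26.197.148 - 187.26.197.151) does not contain 187.26.197.146
  186.26.197.144/28 (186.26.197.144 - 186.26.197.159) does not contain 187.26.197.146
  187.26.229.144/28 (187.26.229.144 - 187.26.229.159) does not contain 187.26.197.146
  187.26.193.0/24 (187.26.193.0 - 187.26.193.255) does not contain 187.26.197.146
  187.26.132.0/23 (187.26.132.0 - 187.26.133.255) does not contain 187.26.197.146
  187.26.204.0/22 (187.26.204.0 - 187.26.207.255) does not contain 187.26.197.146
  187.26.200.0/21 (187.26.200.0 - 187.26.207.255) does not contain 187.26.197.146
  187.27.192.0/18 (187.27.192.0 - 187.27.255.255) does not contain 187.26.197.146
  187.27.0.0/16 (187.27.0.0 - 187.27.255.255) does not contain 187.26.197.146
  191.26.0.0/15 (191.26.0.0 - 191.27.255.255) does not contain 187.26.197.146
Longest matching prefix is /14 -> next hop R26.

R26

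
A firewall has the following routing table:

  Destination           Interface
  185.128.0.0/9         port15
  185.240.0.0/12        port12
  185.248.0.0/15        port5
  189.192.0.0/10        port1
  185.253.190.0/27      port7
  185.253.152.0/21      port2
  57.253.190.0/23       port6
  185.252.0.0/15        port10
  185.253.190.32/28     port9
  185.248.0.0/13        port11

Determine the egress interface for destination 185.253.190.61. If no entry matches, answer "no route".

Routes whose prefix contains 185.253.190.61:
  185.128.0.0/9 (185.128.0.0 - 185.255.255.255) -> port15
  185.240.0.0/12 (185.240.0.0 - 185.255.255.255) -> port12
  185.248.0.0/13 (185.248.0.0 - 185.255.255.255) -> port11
  185.252.0.0/15 (185.252.0.0 - 185.253.255.255) -> port10
More-specific entries that do NOT match:
  185.253.190.32/28 (185.253.190.32 - 185.253.190.47) does not contain 185.253.190.61
  185.253.190.0/27 (185.253.190.0 - 185.253.190.31) does not contain 185.253.190.61
  57.253.190.0/23 (57.253.190.0 - 57.253.191.255) does not contain 185.253.190.61
  185.253.152.0/21 (185.253.152.0 - 185.253.159.255) does not contain 185.253.190.61
Longest matching prefix is /15 -> interface port10.

port10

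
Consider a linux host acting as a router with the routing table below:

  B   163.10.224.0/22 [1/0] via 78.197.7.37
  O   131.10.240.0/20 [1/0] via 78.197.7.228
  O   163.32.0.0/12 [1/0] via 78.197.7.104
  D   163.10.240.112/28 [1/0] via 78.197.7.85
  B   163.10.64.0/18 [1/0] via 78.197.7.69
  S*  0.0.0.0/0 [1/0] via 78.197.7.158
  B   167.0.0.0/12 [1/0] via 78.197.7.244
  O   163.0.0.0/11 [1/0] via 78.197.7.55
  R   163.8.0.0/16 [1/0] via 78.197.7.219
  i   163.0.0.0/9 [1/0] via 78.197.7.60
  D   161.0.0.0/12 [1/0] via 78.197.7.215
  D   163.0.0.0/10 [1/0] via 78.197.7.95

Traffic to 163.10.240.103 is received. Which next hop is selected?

78.197.7.55

Routes whose prefix contains 163.10.240.103:
  0.0.0.0/0 (default, matches everything) -> 78.197.7.158
  163.0.0.0/9 (163.0.0.0 - 163.127.255.255) -> 78.197.7.60
  163.0.0.0/10 (163.0.0.0 - 163.63.255.255) -> 78.197.7.95
  163.0.0.0/11 (163.0.0.0 - 163.31.255.255) -> 78.197.7.55
More-specific entries that do NOT match:
  163.10.240.112/28 (163.10.240.112 - 163.10.240.127) does not contain 163.10.240.103
  163.10.224.0/22 (163.10.224.0 - 163.10.227.255) does not contain 163.10.240.103
  131.10.240.0/20 (131.10.240.0 - 131.10.255.255) does not contain 163.10.240.103
  163.10.64.0/18 (163.10.64.0 - 163.10.127.255) does not contain 163.10.240.103
  163.8.0.0/16 (163.8.0.0 - 163.8.255.255) does not contain 163.10.240.103
  163.32.0.0/12 (163.32.0.0 - 163.47.255.255) does not contain 163.10.240.103
  167.0.0.0/12 (167.0.0.0 - 167.15.255.255) does not contain 163.10.240.103
  161.0.0.0/12 (161.0.0.0 - 161.15.255.255) does not contain 163.10.240.103
Longest matching prefix is /11 -> next hop 78.197.7.55.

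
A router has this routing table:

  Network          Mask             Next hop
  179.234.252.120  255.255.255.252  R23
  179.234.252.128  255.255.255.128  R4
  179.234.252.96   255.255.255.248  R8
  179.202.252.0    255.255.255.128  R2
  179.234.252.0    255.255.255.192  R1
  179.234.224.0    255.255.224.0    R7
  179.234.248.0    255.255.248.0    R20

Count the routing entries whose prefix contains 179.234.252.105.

Prefixes containing 179.234.252.105:
  179.234.224.0/19 (179.234.224.0 - 179.234.255.255)
  179.234.248.0/21 (179.234.248.0 - 179.234.255.255)
Total matching entries: 2.

2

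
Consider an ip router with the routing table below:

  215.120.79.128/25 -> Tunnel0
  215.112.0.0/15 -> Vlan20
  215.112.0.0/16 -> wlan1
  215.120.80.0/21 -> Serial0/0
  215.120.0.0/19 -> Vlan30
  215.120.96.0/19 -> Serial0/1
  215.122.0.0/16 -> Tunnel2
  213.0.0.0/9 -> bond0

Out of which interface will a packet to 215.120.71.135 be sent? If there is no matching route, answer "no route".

No entry's prefix contains 215.120.71.135; there is no default route.

no route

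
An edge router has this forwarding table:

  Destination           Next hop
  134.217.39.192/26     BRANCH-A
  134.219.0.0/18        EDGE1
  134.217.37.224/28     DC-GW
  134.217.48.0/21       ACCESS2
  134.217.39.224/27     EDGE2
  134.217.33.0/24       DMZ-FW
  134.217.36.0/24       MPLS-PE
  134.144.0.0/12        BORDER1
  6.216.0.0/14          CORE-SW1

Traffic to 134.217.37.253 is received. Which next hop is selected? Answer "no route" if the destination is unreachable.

No entry's prefix contains 134.217.37.253; there is no default route.

no route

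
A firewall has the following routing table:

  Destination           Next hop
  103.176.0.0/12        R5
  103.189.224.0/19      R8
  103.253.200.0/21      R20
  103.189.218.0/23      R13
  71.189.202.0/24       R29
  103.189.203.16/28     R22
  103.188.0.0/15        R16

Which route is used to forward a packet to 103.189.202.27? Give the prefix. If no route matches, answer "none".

Entries matching 103.189.202.27:
  103.176.0.0/12 (103.176.0.0 - 103.191.255.255)
  103.188.0.0/15 (103.188.0.0 - 103.189.255.255)
Most specific is 103.188.0.0/15.

103.188.0.0/15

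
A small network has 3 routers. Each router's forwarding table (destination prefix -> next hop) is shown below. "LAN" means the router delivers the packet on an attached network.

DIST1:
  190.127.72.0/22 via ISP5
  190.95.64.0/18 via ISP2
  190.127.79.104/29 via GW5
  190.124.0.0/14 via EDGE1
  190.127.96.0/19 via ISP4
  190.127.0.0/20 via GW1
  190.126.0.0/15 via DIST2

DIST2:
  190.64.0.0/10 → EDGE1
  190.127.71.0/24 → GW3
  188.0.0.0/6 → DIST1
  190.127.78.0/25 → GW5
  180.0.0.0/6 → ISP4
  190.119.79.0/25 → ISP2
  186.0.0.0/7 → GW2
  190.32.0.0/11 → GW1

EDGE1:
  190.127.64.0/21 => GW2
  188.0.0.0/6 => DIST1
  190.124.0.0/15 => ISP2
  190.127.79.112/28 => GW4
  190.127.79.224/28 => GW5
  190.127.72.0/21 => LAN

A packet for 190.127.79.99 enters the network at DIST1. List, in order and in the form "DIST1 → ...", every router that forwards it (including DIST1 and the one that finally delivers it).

At DIST1: longest match for 190.127.79.99 is 190.126.0.0/15 -> DIST2
At DIST2: longest match for 190.127.79.99 is 190.64.0.0/10 -> EDGE1
At EDGE1: longest match for 190.127.79.99 is 190.127.72.0/21 -> LAN

DIST1 → DIST2 → EDGE1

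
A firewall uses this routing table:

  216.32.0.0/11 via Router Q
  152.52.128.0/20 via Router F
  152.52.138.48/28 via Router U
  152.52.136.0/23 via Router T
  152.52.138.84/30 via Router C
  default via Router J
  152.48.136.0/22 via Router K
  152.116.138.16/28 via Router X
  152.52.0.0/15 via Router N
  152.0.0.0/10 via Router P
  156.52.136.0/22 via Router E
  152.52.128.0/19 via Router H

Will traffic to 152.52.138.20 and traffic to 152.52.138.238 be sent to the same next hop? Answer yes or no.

152.52.138.20: longest match 152.52.128.0/20 -> Router F
152.52.138.238: longest match 152.52.128.0/20 -> Router F

yes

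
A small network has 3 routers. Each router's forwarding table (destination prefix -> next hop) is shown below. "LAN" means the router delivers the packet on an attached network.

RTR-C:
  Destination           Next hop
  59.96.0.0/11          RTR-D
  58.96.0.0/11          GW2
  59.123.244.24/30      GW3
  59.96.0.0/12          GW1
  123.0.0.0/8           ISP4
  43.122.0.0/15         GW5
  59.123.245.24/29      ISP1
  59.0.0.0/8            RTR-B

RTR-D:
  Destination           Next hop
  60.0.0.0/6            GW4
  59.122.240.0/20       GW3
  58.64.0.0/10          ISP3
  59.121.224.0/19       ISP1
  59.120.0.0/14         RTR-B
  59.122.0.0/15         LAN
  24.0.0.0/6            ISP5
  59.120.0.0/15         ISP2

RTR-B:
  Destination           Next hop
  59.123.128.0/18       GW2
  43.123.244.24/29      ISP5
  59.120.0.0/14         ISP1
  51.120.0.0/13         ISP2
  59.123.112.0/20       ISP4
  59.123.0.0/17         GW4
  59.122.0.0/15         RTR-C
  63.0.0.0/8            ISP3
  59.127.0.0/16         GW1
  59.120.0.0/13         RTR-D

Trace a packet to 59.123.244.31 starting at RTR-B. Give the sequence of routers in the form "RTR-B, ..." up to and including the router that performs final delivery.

RTR-B, RTR-C, RTR-D

At RTR-B: longest match for 59.123.244.31 is 59.122.0.0/15 -> RTR-C
At RTR-C: longest match for 59.123.244.31 is 59.96.0.0/11 -> RTR-D
At RTR-D: longest match for 59.123.244.31 is 59.122.0.0/15 -> LAN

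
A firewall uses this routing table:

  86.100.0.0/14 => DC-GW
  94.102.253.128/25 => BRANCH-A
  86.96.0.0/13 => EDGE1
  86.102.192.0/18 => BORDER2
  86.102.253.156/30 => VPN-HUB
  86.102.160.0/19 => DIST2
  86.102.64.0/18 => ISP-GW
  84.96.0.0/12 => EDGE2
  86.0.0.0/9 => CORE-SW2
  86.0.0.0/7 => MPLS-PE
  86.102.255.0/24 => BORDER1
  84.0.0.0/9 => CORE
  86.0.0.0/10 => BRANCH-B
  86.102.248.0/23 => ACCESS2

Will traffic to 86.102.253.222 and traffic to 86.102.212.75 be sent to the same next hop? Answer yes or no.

86.102.253.222: longest match 86.102.192.0/18 -> BORDER2
86.102.212.75: longest match 86.102.192.0/18 -> BORDER2

yes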